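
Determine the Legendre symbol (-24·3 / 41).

By multiplicativity, (-24·3 / 41) = (-24 / 41)·(3 / 41).
First factor (-24 / 41):
(-24 / 41)
  = (24 / 41)    [41 ≡ 1 mod 4 ⇒ (-1 / 41) = +1]
  = (3 / 41)    [41 ≡ 1 mod 8 ⇒ (2 / 41)^3 = +1]
  = (41 / 3)    [QR: 41 ≡ 1 mod 4, sign kept]
  = (2 / 3)    [41 ≡ 2 mod 3]
  = -(1 / 3)    [3 ≡ 3 mod 8 ⇒ (2 / 3) = -1]
  = -1    [(1 / 3) = 1]
Second factor (3 / 41):
(3 / 41)
  = (41 / 3)    [QR: 41 ≡ 1 mod 4, sign kept]
  = (2 / 3)    [41 ≡ 2 mod 3]
  = -(1 / 3)    [3 ≡ 3 mod 8 ⇒ (2 / 3) = -1]
  = -1    [(1 / 3) = 1]
Product: (-1)·(-1) = 1.

1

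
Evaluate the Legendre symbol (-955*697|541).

1

By multiplicativity, (-955·697|541) = (-955|541)·(697|541).
First factor (-955|541):
(-955|541)
  = (127|541)    [-955 ≡ 127 mod 541]
  = (541|127)    [QR: 541 ≡ 1 mod 4, sign kept]
  = (33|127)    [541 ≡ 33 mod 127]
  = (127|33)    [QR: 33 ≡ 1 mod 4, sign kept]
  = (28|33)    [127 ≡ 28 mod 33]
  = (7|33)    [33 ≡ 1 mod 8 ⇒ (2|33)^2 = +1]
  = (33|7)    [QR: 33 ≡ 1 mod 4, sign kept]
  = (5|7)    [33 ≡ 5 mod 7]
  = (7|5)    [QR: 5 ≡ 1 mod 4, sign kept]
  = (2|5)    [7 ≡ 2 mod 5]
  = -(1|5)    [5 ≡ 5 mod 8 ⇒ (2|5) = -1]
  = -1    [(1|5) = 1]
Second factor (697|541):
(697|541)
  = (156|541)    [697 ≡ 156 mod 541]
  = (39|541)    [541 ≡ 5 mod 8 ⇒ (2|541)^2 = +1]
  = (541|39)    [QR: 541 ≡ 1 mod 4, sign kept]
  = (34|39)    [541 ≡ 34 mod 39]
  = (17|39)    [39 ≡ 7 mod 8 ⇒ (2|39) = +1]
  = (39|17)    [QR: 17 ≡ 1 mod 4, sign kept]
  = (5|17)    [39 ≡ 5 mod 17]
  = (17|5)    [QR: 5 ≡ 1 mod 4, sign kept]
  = (2|5)    [17 ≡ 2 mod 5]
  = -(1|5)    [5 ≡ 5 mod 8 ⇒ (2|5) = -1]
  = -1    [(1|5) = 1]
Product: (-1)·(-1) = 1.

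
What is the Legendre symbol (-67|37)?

1

Reduce the numerator: -67 ≡ 7 (mod 37), so (-67|37) = (7|37).
37 ≡ 1 (mod 4), so quadratic reciprocity gives (7|37) = (37|7). Reduce: 37 ≡ 2 (mod 7). Now have (2|7).
Factor out 2: 2 = 2. Since 7 ≡ 7 (mod 8), (2|7) = +1. Now have (1|7).
(1|7) = 1. Collecting the sign factors: 1.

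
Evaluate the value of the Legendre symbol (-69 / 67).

Reduce the numerator: -69 ≡ 65 (mod 67), so (-69 / 67) = (65 / 67).
65 ≡ 1 (mod 4), so quadratic reciprocity gives (65 / 67) = (67 / 65). Reduce: 67 ≡ 2 (mod 65). Now have (2 / 65).
Factor out 2: 2 = 2. Since 65 ≡ 1 (mod 8), (2 / 65) = +1. Now have (1 / 65).
(1 / 65) = 1. Collecting the sign factors: 1.

1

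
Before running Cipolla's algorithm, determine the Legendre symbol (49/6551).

49 ≡ 1 (mod 4), so quadratic reciprocity gives (49/6551) = (6551/49). Reduce: 6551 ≡ 34 (mod 49). Now have (34/49).
Factor out 2: 34 = 2·17. Since 49 ≡ 1 (mod 8), (2/49) = +1. Now have (17/49).
17 ≡ 1 (mod 4), so quadratic reciprocity gives (17/49) = (49/17). Reduce: 49 ≡ 15 (mod 17). Now have (15/17).
17 ≡ 1 (mod 4), so quadratic reciprocity gives (15/17) = (17/15). Reduce: 17 ≡ 2 (mod 15). Now have (2/15).
Factor out 2: 2 = 2. Since 15 ≡ 7 (mod 8), (2/15) = +1. Now have (1/15).
(1/15) = 1. Collecting the sign factors: 1.

1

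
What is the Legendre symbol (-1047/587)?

-1

Pull out -1: (-1047/587) = (-1/587)·(1047/587). Since 587 ≡ 3 (mod 4), (-1/587) = -1. Now have -(1047/587).
Reduce the numerator: 1047 ≡ 460 (mod 587), so (1047/587) = (460/587).
Factor out 2: 460 = 2^2·115. Since 587 ≡ 3 (mod 8), (2/587) = -1, and (2/587)^2 = +1. Now have -(115/587).
Both 115 ≡ 3 and 587 ≡ 3 (mod 4), so reciprocity gives (115/587) = -(587/115). Reduce: 587 ≡ 12 (mod 115). Now have (12/115).
Factor out 2: 12 = 2^2·3. Since 115 ≡ 3 (mod 8), (2/115) = -1, and (2/115)^2 = +1. Now have (3/115).
Both 3 ≡ 3 and 115 ≡ 3 (mod 4), so reciprocity gives (3/115) = -(115/3). Reduce: 115 ≡ 1 (mod 3). Now have -(1/3).
(1/3) = 1. Collecting the sign factors: -1.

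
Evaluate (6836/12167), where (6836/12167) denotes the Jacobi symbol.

-1

(6836/12167)
  = (1709/12167)    [12167 ≡ 7 mod 8 ⇒ (2/12167)^2 = +1]
  = (12167/1709)    [QR: 1709 ≡ 1 mod 4, sign kept]
  = (204/1709)    [12167 ≡ 204 mod 1709]
  = (51/1709)    [1709 ≡ 5 mod 8 ⇒ (2/1709)^2 = +1]
  = (1709/51)    [QR: 1709 ≡ 1 mod 4, sign kept]
  = (26/51)    [1709 ≡ 26 mod 51]
  = -(13/51)    [51 ≡ 3 mod 8 ⇒ (2/51) = -1]
  = -(51/13)    [QR: 13 ≡ 1 mod 4, sign kept]
  = -(12/13)    [51 ≡ 12 mod 13]
  = -(3/13)    [13 ≡ 5 mod 8 ⇒ (2/13)^2 = +1]
  = -(13/3)    [QR: 13 ≡ 1 mod 4, sign kept]
  = -(1/3)    [13 ≡ 1 mod 3]
  = -1    [(1/3) = 1]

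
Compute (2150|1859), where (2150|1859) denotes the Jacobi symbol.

1

Reduce the numerator: 2150 ≡ 291 (mod 1859), so (2150|1859) = (291|1859).
Both 291 ≡ 3 and 1859 ≡ 3 (mod 4), so reciprocity gives (291|1859) = -(1859|291). Reduce: 1859 ≡ 113 (mod 291). Now have -(113|291).
113 ≡ 1 (mod 4), so quadratic reciprocity gives (113|291) = (291|113). Reduce: 291 ≡ 65 (mod 113). Now have -(65|113).
65 ≡ 1 (mod 4), so quadratic reciprocity gives (65|113) = (113|65). Reduce: 113 ≡ 48 (mod 65). Now have -(48|65).
Factor out 2: 48 = 2^4·3. Since 65 ≡ 1 (mod 8), (2|65) = +1, and (2|65)^4 = +1. Now have -(3|65).
65 ≡ 1 (mod 4), so quadratic reciprocity gives (3|65) = (65|3). Reduce: 65 ≡ 2 (mod 3). Now have -(2|3).
Factor out 2: 2 = 2. Since 3 ≡ 3 (mod 8), (2|3) = -1. Now have (1|3).
(1|3) = 1. Collecting the sign factors: 1.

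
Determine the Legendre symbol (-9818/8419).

(-9818/8419)
  = -(9818/8419)    [8419 ≡ 3 mod 4 ⇒ (-1/8419) = -1]
  = -(1399/8419)    [9818 ≡ 1399 mod 8419]
  = (8419/1399)    [QR: both ≡ 3 mod 4, sign flips]
  = (25/1399)    [8419 ≡ 25 mod 1399]
  = (1399/25)    [QR: 25 ≡ 1 mod 4, sign kept]
  = (24/25)    [1399 ≡ 24 mod 25]
  = (3/25)    [25 ≡ 1 mod 8 ⇒ (2/25)^3 = +1]
  = (25/3)    [QR: 25 ≡ 1 mod 4, sign kept]
  = (1/3)    [25 ≡ 1 mod 3]
  = 1    [(1/3) = 1]

1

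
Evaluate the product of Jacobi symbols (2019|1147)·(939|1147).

-1

By multiplicativity, (2019·939|1147) = (2019|1147)·(939|1147).
First factor (2019|1147):
Reduce the numerator: 2019 ≡ 872 (mod 1147), so (2019|1147) = (872|1147).
Factor out 2: 872 = 2^3·109. Since 1147 ≡ 3 (mod 8), (2|1147) = -1, and (2|1147)^3 = -1. Now have -(109|1147).
109 ≡ 1 (mod 4), so quadratic reciprocity gives (109|1147) = (1147|109). Reduce: 1147 ≡ 57 (mod 109). Now have -(57|109).
57 ≡ 1 (mod 4), so quadratic reciprocity gives (57|109) = (109|57). Reduce: 109 ≡ 52 (mod 57). Now have -(52|57).
Factor out 2: 52 = 2^2·13. Since 57 ≡ 1 (mod 8), (2|57) = +1, and (2|57)^2 = +1. Now have -(13|57).
13 ≡ 1 (mod 4), so quadratic reciprocity gives (13|57) = (57|13). Reduce: 57 ≡ 5 (mod 13). Now have -(5|13).
5 ≡ 1 (mod 4), so quadratic reciprocity gives (5|13) = (13|5). Reduce: 13 ≡ 3 (mod 5). Now have -(3|5).
5 ≡ 1 (mod 4), so quadratic reciprocity gives (3|5) = (5|3). Reduce: 5 ≡ 2 (mod 3). Now have -(2|3).
Factor out 2: 2 = 2. Since 3 ≡ 3 (mod 8), (2|3) = -1. Now have (1|3).
(1|3) = 1. Collecting the sign factors: 1.
Second factor (939|1147):
Both 939 ≡ 3 and 1147 ≡ 3 (mod 4), so reciprocity gives (939|1147) = -(1147|939). Reduce: 1147 ≡ 208 (mod 939). Now have -(208|939).
Factor out 2: 208 = 2^4·13. Since 939 ≡ 3 (mod 8), (2|939) = -1, and (2|939)^4 = +1. Now have -(13|939).
13 ≡ 1 (mod 4), so quadratic reciprocity gives (13|939) = (939|13). Reduce: 939 ≡ 3 (mod 13). Now have -(3|13).
13 ≡ 1 (mod 4), so quadratic reciprocity gives (3|13) = (13|3). Reduce: 13 ≡ 1 (mod 3). Now have -(1|3).
(1|3) = 1. Collecting the sign factors: -1.
Product: (1)·(-1) = -1.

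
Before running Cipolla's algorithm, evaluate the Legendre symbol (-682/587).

-1

(-682/587)
  = (492/587)    [-682 ≡ 492 mod 587]
  = (123/587)    [587 ≡ 3 mod 8 ⇒ (2/587)^2 = +1]
  = -(587/123)    [QR: both ≡ 3 mod 4, sign flips]
  = -(95/123)    [587 ≡ 95 mod 123]
  = (123/95)    [QR: both ≡ 3 mod 4, sign flips]
  = (28/95)    [123 ≡ 28 mod 95]
  = (7/95)    [95 ≡ 7 mod 8 ⇒ (2/95)^2 = +1]
  = -(95/7)    [QR: both ≡ 3 mod 4, sign flips]
  = -(4/7)    [95 ≡ 4 mod 7]
  = -(1/7)    [7 ≡ 7 mod 8 ⇒ (2/7)^2 = +1]
  = -1    [(1/7) = 1]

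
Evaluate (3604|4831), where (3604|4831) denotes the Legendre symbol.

(3604|4831)
  = (901|4831)    [4831 ≡ 7 mod 8 ⇒ (2|4831)^2 = +1]
  = (4831|901)    [QR: 901 ≡ 1 mod 4, sign kept]
  = (326|901)    [4831 ≡ 326 mod 901]
  = -(163|901)    [901 ≡ 5 mod 8 ⇒ (2|901) = -1]
  = -(901|163)    [QR: 901 ≡ 1 mod 4, sign kept]
  = -(86|163)    [901 ≡ 86 mod 163]
  = (43|163)    [163 ≡ 3 mod 8 ⇒ (2|163) = -1]
  = -(163|43)    [QR: both ≡ 3 mod 4, sign flips]
  = -(34|43)    [163 ≡ 34 mod 43]
  = (17|43)    [43 ≡ 3 mod 8 ⇒ (2|43) = -1]
  = (43|17)    [QR: 17 ≡ 1 mod 4, sign kept]
  = (9|17)    [43 ≡ 9 mod 17]
  = (17|9)    [QR: 9 ≡ 1 mod 4, sign kept]
  = (8|9)    [17 ≡ 8 mod 9]
  = (1|9)    [9 ≡ 1 mod 8 ⇒ (2|9)^3 = +1]
  = 1    [(1|9) = 1]

1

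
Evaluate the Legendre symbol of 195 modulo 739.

Both 195 ≡ 3 and 739 ≡ 3 (mod 4), so reciprocity gives (195/739) = -(739/195). Reduce: 739 ≡ 154 (mod 195). Now have -(154/195).
Factor out 2: 154 = 2·77. Since 195 ≡ 3 (mod 8), (2/195) = -1. Now have (77/195).
77 ≡ 1 (mod 4), so quadratic reciprocity gives (77/195) = (195/77). Reduce: 195 ≡ 41 (mod 77). Now have (41/77).
41 ≡ 1 (mod 4), so quadratic reciprocity gives (41/77) = (77/41). Reduce: 77 ≡ 36 (mod 41). Now have (36/41).
Factor out 2: 36 = 2^2·9. Since 41 ≡ 1 (mod 8), (2/41) = +1, and (2/41)^2 = +1. Now have (9/41).
9 ≡ 1 (mod 4), so quadratic reciprocity gives (9/41) = (41/9). Reduce: 41 ≡ 5 (mod 9). Now have (5/9).
5 ≡ 1 (mod 4), so quadratic reciprocity gives (5/9) = (9/5). Reduce: 9 ≡ 4 (mod 5). Now have (4/5).
Factor out 2: 4 = 2^2. Since 5 ≡ 5 (mod 8), (2/5) = -1, and (2/5)^2 = +1. Now have (1/5).
(1/5) = 1. Collecting the sign factors: 1.

1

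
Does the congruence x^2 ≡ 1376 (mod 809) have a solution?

Reduce the numerator: 1376 ≡ 567 (mod 809), so (1376|809) = (567|809).
809 ≡ 1 (mod 4), so quadratic reciprocity gives (567|809) = (809|567). Reduce: 809 ≡ 242 (mod 567). Now have (242|567).
Factor out 2: 242 = 2·121. Since 567 ≡ 7 (mod 8), (2|567) = +1. Now have (121|567).
121 ≡ 1 (mod 4), so quadratic reciprocity gives (121|567) = (567|121). Reduce: 567 ≡ 83 (mod 121). Now have (83|121).
121 ≡ 1 (mod 4), so quadratic reciprocity gives (83|121) = (121|83). Reduce: 121 ≡ 38 (mod 83). Now have (38|83).
Factor out 2: 38 = 2·19. Since 83 ≡ 3 (mod 8), (2|83) = -1. Now have -(19|83).
Both 19 ≡ 3 and 83 ≡ 3 (mod 4), so reciprocity gives (19|83) = -(83|19). Reduce: 83 ≡ 7 (mod 19). Now have (7|19).
Both 7 ≡ 3 and 19 ≡ 3 (mod 4), so reciprocity gives (7|19) = -(19|7). Reduce: 19 ≡ 5 (mod 7). Now have -(5|7).
5 ≡ 1 (mod 4), so quadratic reciprocity gives (5|7) = (7|5). Reduce: 7 ≡ 2 (mod 5). Now have -(2|5).
Factor out 2: 2 = 2. Since 5 ≡ 5 (mod 8), (2|5) = -1. Now have (1|5).
(1|5) = 1. Collecting the sign factors: 1.
(1376|809) = 1, and 809 is prime, so 1376 is a quadratic residue mod 809.

yes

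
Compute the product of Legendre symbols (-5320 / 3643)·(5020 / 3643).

1

By multiplicativity, (-5320·5020 / 3643) = (-5320 / 3643)·(5020 / 3643).
First factor (-5320 / 3643):
Reduce the numerator: -5320 ≡ 1966 (mod 3643), so (-5320 / 3643) = (1966 / 3643).
Factor out 2: 1966 = 2·983. Since 3643 ≡ 3 (mod 8), (2 / 3643) = -1. Now have -(983 / 3643).
Both 983 ≡ 3 and 3643 ≡ 3 (mod 4), so reciprocity gives (983 / 3643) = -(3643 / 983). Reduce: 3643 ≡ 694 (mod 983). Now have (694 / 983).
Factor out 2: 694 = 2·347. Since 983 ≡ 7 (mod 8), (2 / 983) = +1. Now have (347 / 983).
Both 347 ≡ 3 and 983 ≡ 3 (mod 4), so reciprocity gives (347 / 983) = -(983 / 347). Reduce: 983 ≡ 289 (mod 347). Now have -(289 / 347).
289 ≡ 1 (mod 4), so quadratic reciprocity gives (289 / 347) = (347 / 289). Reduce: 347 ≡ 58 (mod 289). Now have -(58 / 289).
Factor out 2: 58 = 2·29. Since 289 ≡ 1 (mod 8), (2 / 289) = +1. Now have -(29 / 289).
29 ≡ 1 (mod 4), so quadratic reciprocity gives (29 / 289) = (289 / 29). Reduce: 289 ≡ 28 (mod 29). Now have -(28 / 29).
Factor out 2: 28 = 2^2·7. Since 29 ≡ 5 (mod 8), (2 / 29) = -1, and (2 / 29)^2 = +1. Now have -(7 / 29).
29 ≡ 1 (mod 4), so quadratic reciprocity gives (7 / 29) = (29 / 7). Reduce: 29 ≡ 1 (mod 7). Now have -(1 / 7).
(1 / 7) = 1. Collecting the sign factors: -1.
Second factor (5020 / 3643):
Reduce the numerator: 5020 ≡ 1377 (mod 3643), so (5020 / 3643) = (1377 / 3643).
1377 ≡ 1 (mod 4), so quadratic reciprocity gives (1377 / 3643) = (3643 / 1377). Reduce: 3643 ≡ 889 (mod 1377). Now have (889 / 1377).
889 ≡ 1 (mod 4), so quadratic reciprocity gives (889 / 1377) = (1377 / 889). Reduce: 1377 ≡ 488 (mod 889). Now have (488 / 889).
Factor out 2: 488 = 2^3·61. Since 889 ≡ 1 (mod 8), (2 / 889) = +1, and (2 / 889)^3 = +1. Now have (61 / 889).
61 ≡ 1 (mod 4), so quadratic reciprocity gives (61 / 889) = (889 / 61). Reduce: 889 ≡ 35 (mod 61). Now have (35 / 61).
61 ≡ 1 (mod 4), so quadratic reciprocity gives (35 / 61) = (61 / 35). Reduce: 61 ≡ 26 (mod 35). Now have (26 / 35).
Factor out 2: 26 = 2·13. Since 35 ≡ 3 (mod 8), (2 / 35) = -1. Now have -(13 / 35).
13 ≡ 1 (mod 4), so quadratic reciprocity gives (13 / 35) = (35 / 13). Reduce: 35 ≡ 9 (mod 13). Now have -(9 / 13).
9 ≡ 1 (mod 4), so quadratic reciprocity gives (9 / 13) = (13 / 9). Reduce: 13 ≡ 4 (mod 9). Now have -(4 / 9).
Factor out 2: 4 = 2^2. Since 9 ≡ 1 (mod 8), (2 / 9) = +1, and (2 / 9)^2 = +1. Now have -(1 / 9).
(1 / 9) = 1. Collecting the sign factors: -1.
Product: (-1)·(-1) = 1.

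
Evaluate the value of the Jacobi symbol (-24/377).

-1

(-24/377)
  = (353/377)    [-24 ≡ 353 mod 377]
  = (377/353)    [QR: 353 ≡ 1 mod 4, sign kept]
  = (24/353)    [377 ≡ 24 mod 353]
  = (3/353)    [353 ≡ 1 mod 8 ⇒ (2/353)^3 = +1]
  = (353/3)    [QR: 353 ≡ 1 mod 4, sign kept]
  = (2/3)    [353 ≡ 2 mod 3]
  = -(1/3)    [3 ≡ 3 mod 8 ⇒ (2/3) = -1]
  = -1    [(1/3) = 1]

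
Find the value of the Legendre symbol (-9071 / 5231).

Pull out -1: (-9071 / 5231) = (-1 / 5231)·(9071 / 5231). Since 5231 ≡ 3 (mod 4), (-1 / 5231) = -1. Now have -(9071 / 5231).
Reduce the numerator: 9071 ≡ 3840 (mod 5231), so (9071 / 5231) = (3840 / 5231).
Factor out 2: 3840 = 2^8·15. Since 5231 ≡ 7 (mod 8), (2 / 5231) = +1, and (2 / 5231)^8 = +1. Now have -(15 / 5231).
Both 15 ≡ 3 and 5231 ≡ 3 (mod 4), so reciprocity gives (15 / 5231) = -(5231 / 15). Reduce: 5231 ≡ 11 (mod 15). Now have (11 / 15).
Both 11 ≡ 3 and 15 ≡ 3 (mod 4), so reciprocity gives (11 / 15) = -(15 / 11). Reduce: 15 ≡ 4 (mod 11). Now have -(4 / 11).
Factor out 2: 4 = 2^2. Since 11 ≡ 3 (mod 8), (2 / 11) = -1, and (2 / 11)^2 = +1. Now have -(1 / 11).
(1 / 11) = 1. Collecting the sign factors: -1.

-1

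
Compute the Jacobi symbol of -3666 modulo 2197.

0

Reduce the numerator: -3666 ≡ 728 (mod 2197), so (-3666|2197) = (728|2197).
Factor out 2: 728 = 2^3·91. Since 2197 ≡ 5 (mod 8), (2|2197) = -1, and (2|2197)^3 = -1. Now have -(91|2197).
2197 ≡ 1 (mod 4), so quadratic reciprocity gives (91|2197) = (2197|91). Reduce: 2197 ≡ 13 (mod 91). Now have -(13|91).
13 ≡ 1 (mod 4), so quadratic reciprocity gives (13|91) = (91|13). Reduce: 91 ≡ 0 (mod 13). Now have -(0|13).
The numerator is now 0 with denominator 13 > 1: the symbol is 0.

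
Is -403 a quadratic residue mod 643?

yes

Reduce the numerator: -403 ≡ 240 (mod 643), so (-403/643) = (240/643).
Factor out 2: 240 = 2^4·15. Since 643 ≡ 3 (mod 8), (2/643) = -1, and (2/643)^4 = +1. Now have (15/643).
Both 15 ≡ 3 and 643 ≡ 3 (mod 4), so reciprocity gives (15/643) = -(643/15). Reduce: 643 ≡ 13 (mod 15). Now have -(13/15).
13 ≡ 1 (mod 4), so quadratic reciprocity gives (13/15) = (15/13). Reduce: 15 ≡ 2 (mod 13). Now have -(2/13).
Factor out 2: 2 = 2. Since 13 ≡ 5 (mod 8), (2/13) = -1. Now have (1/13).
(1/13) = 1. Collecting the sign factors: 1.
The Legendre symbol is 1, so x^2 ≡ -403 (mod 643) has solution.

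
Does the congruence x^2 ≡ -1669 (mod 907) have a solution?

yes

Reduce the numerator: -1669 ≡ 145 (mod 907), so (-1669/907) = (145/907).
145 ≡ 1 (mod 4), so quadratic reciprocity gives (145/907) = (907/145). Reduce: 907 ≡ 37 (mod 145). Now have (37/145).
37 ≡ 1 (mod 4), so quadratic reciprocity gives (37/145) = (145/37). Reduce: 145 ≡ 34 (mod 37). Now have (34/37).
Factor out 2: 34 = 2·17. Since 37 ≡ 5 (mod 8), (2/37) = -1. Now have -(17/37).
17 ≡ 1 (mod 4), so quadratic reciprocity gives (17/37) = (37/17). Reduce: 37 ≡ 3 (mod 17). Now have -(3/17).
17 ≡ 1 (mod 4), so quadratic reciprocity gives (3/17) = (17/3). Reduce: 17 ≡ 2 (mod 3). Now have -(2/3).
Factor out 2: 2 = 2. Since 3 ≡ 3 (mod 8), (2/3) = -1. Now have (1/3).
(1/3) = 1. Collecting the sign factors: 1.
The Legendre symbol is 1, so x^2 ≡ -1669 (mod 907) has solution.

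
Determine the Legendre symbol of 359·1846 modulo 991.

-1

By multiplicativity, (359·1846 / 991) = (359 / 991)·(1846 / 991).
First factor (359 / 991):
(359 / 991)
  = -(991 / 359)    [QR: both ≡ 3 mod 4, sign flips]
  = -(273 / 359)    [991 ≡ 273 mod 359]
  = -(359 / 273)    [QR: 273 ≡ 1 mod 4, sign kept]
  = -(86 / 273)    [359 ≡ 86 mod 273]
  = -(43 / 273)    [273 ≡ 1 mod 8 ⇒ (2 / 273) = +1]
  = -(273 / 43)    [QR: 273 ≡ 1 mod 4, sign kept]
  = -(15 / 43)    [273 ≡ 15 mod 43]
  = (43 / 15)    [QR: both ≡ 3 mod 4, sign flips]
  = (13 / 15)    [43 ≡ 13 mod 15]
  = (15 / 13)    [QR: 13 ≡ 1 mod 4, sign kept]
  = (2 / 13)    [15 ≡ 2 mod 13]
  = -(1 / 13)    [13 ≡ 5 mod 8 ⇒ (2 / 13) = -1]
  = -1    [(1 / 13) = 1]
Second factor (1846 / 991):
(1846 / 991)
  = (855 / 991)    [1846 ≡ 855 mod 991]
  = -(991 / 855)    [QR: both ≡ 3 mod 4, sign flips]
  = -(136 / 855)    [991 ≡ 136 mod 855]
  = -(17 / 855)    [855 ≡ 7 mod 8 ⇒ (2 / 855)^3 = +1]
  = -(855 / 17)    [QR: 17 ≡ 1 mod 4, sign kept]
  = -(5 / 17)    [855 ≡ 5 mod 17]
  = -(17 / 5)    [QR: 5 ≡ 1 mod 4, sign kept]
  = -(2 / 5)    [17 ≡ 2 mod 5]
  = (1 / 5)    [5 ≡ 5 mod 8 ⇒ (2 / 5) = -1]
  = 1    [(1 / 5) = 1]
Product: (-1)·(1) = -1.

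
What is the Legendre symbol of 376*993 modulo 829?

1

By multiplicativity, (376·993/829) = (376/829)·(993/829).
First factor (376/829):
Factor out 2: 376 = 2^3·47. Since 829 ≡ 5 (mod 8), (2/829) = -1, and (2/829)^3 = -1. Now have -(47/829).
829 ≡ 1 (mod 4), so quadratic reciprocity gives (47/829) = (829/47). Reduce: 829 ≡ 30 (mod 47). Now have -(30/47).
Factor out 2: 30 = 2·15. Since 47 ≡ 7 (mod 8), (2/47) = +1. Now have -(15/47).
Both 15 ≡ 3 and 47 ≡ 3 (mod 4), so reciprocity gives (15/47) = -(47/15). Reduce: 47 ≡ 2 (mod 15). Now have (2/15).
Factor out 2: 2 = 2. Since 15 ≡ 7 (mod 8), (2/15) = +1. Now have (1/15).
(1/15) = 1. Collecting the sign factors: 1.
Second factor (993/829):
Reduce the numerator: 993 ≡ 164 (mod 829), so (993/829) = (164/829).
Factor out 2: 164 = 2^2·41. Since 829 ≡ 5 (mod 8), (2/829) = -1, and (2/829)^2 = +1. Now have (41/829).
41 ≡ 1 (mod 4), so quadratic reciprocity gives (41/829) = (829/41). Reduce: 829 ≡ 9 (mod 41). Now have (9/41).
9 ≡ 1 (mod 4), so quadratic reciprocity gives (9/41) = (41/9). Reduce: 41 ≡ 5 (mod 9). Now have (5/9).
5 ≡ 1 (mod 4), so quadratic reciprocity gives (5/9) = (9/5). Reduce: 9 ≡ 4 (mod 5). Now have (4/5).
Factor out 2: 4 = 2^2. Since 5 ≡ 5 (mod 8), (2/5) = -1, and (2/5)^2 = +1. Now have (1/5).
(1/5) = 1. Collecting the sign factors: 1.
Product: (1)·(1) = 1.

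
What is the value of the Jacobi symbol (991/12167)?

(991/12167)
  = -(12167/991)    [QR: both ≡ 3 mod 4, sign flips]
  = -(275/991)    [12167 ≡ 275 mod 991]
  = (991/275)    [QR: both ≡ 3 mod 4, sign flips]
  = (166/275)    [991 ≡ 166 mod 275]
  = -(83/275)    [275 ≡ 3 mod 8 ⇒ (2/275) = -1]
  = (275/83)    [QR: both ≡ 3 mod 4, sign flips]
  = (26/83)    [275 ≡ 26 mod 83]
  = -(13/83)    [83 ≡ 3 mod 8 ⇒ (2/83) = -1]
  = -(83/13)    [QR: 13 ≡ 1 mod 4, sign kept]
  = -(5/13)    [83 ≡ 5 mod 13]
  = -(13/5)    [QR: 5 ≡ 1 mod 4, sign kept]
  = -(3/5)    [13 ≡ 3 mod 5]
  = -(5/3)    [QR: 5 ≡ 1 mod 4, sign kept]
  = -(2/3)    [5 ≡ 2 mod 3]
  = (1/3)    [3 ≡ 3 mod 8 ⇒ (2/3) = -1]
  = 1    [(1/3) = 1]

1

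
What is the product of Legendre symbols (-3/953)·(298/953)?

1

By multiplicativity, (-3·298/953) = (-3/953)·(298/953).
First factor (-3/953):
Pull out -1: (-3/953) = (-1/953)·(3/953). Since 953 ≡ 1 (mod 4), (-1/953) = +1. Now have (3/953).
953 ≡ 1 (mod 4), so quadratic reciprocity gives (3/953) = (953/3). Reduce: 953 ≡ 2 (mod 3). Now have (2/3).
Factor out 2: 2 = 2. Since 3 ≡ 3 (mod 8), (2/3) = -1. Now have -(1/3).
(1/3) = 1. Collecting the sign factors: -1.
Second factor (298/953):
Factor out 2: 298 = 2·149. Since 953 ≡ 1 (mod 8), (2/953) = +1. Now have (149/953).
149 ≡ 1 (mod 4), so quadratic reciprocity gives (149/953) = (953/149). Reduce: 953 ≡ 59 (mod 149). Now have (59/149).
149 ≡ 1 (mod 4), so quadratic reciprocity gives (59/149) = (149/59). Reduce: 149 ≡ 31 (mod 59). Now have (31/59).
Both 31 ≡ 3 and 59 ≡ 3 (mod 4), so reciprocity gives (31/59) = -(59/31). Reduce: 59 ≡ 28 (mod 31). Now have -(28/31).
Factor out 2: 28 = 2^2·7. Since 31 ≡ 7 (mod 8), (2/31) = +1, and (2/31)^2 = +1. Now have -(7/31).
Both 7 ≡ 3 and 31 ≡ 3 (mod 4), so reciprocity gives (7/31) = -(31/7). Reduce: 31 ≡ 3 (mod 7). Now have (3/7).
Both 3 ≡ 3 and 7 ≡ 3 (mod 4), so reciprocity gives (3/7) = -(7/3). Reduce: 7 ≡ 1 (mod 3). Now have -(1/3).
(1/3) = 1. Collecting the sign factors: -1.
Product: (-1)·(-1) = 1.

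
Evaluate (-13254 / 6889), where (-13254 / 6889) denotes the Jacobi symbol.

1

(-13254 / 6889)
  = (13254 / 6889)    [6889 ≡ 1 mod 4 ⇒ (-1 / 6889) = +1]
  = (6365 / 6889)    [13254 ≡ 6365 mod 6889]
  = (6889 / 6365)    [QR: 6365 ≡ 1 mod 4, sign kept]
  = (524 / 6365)    [6889 ≡ 524 mod 6365]
  = (131 / 6365)    [6365 ≡ 5 mod 8 ⇒ (2 / 6365)^2 = +1]
  = (6365 / 131)    [QR: 6365 ≡ 1 mod 4, sign kept]
  = (77 / 131)    [6365 ≡ 77 mod 131]
  = (131 / 77)    [QR: 77 ≡ 1 mod 4, sign kept]
  = (54 / 77)    [131 ≡ 54 mod 77]
  = -(27 / 77)    [77 ≡ 5 mod 8 ⇒ (2 / 77) = -1]
  = -(77 / 27)    [QR: 77 ≡ 1 mod 4, sign kept]
  = -(23 / 27)    [77 ≡ 23 mod 27]
  = (27 / 23)    [QR: both ≡ 3 mod 4, sign flips]
  = (4 / 23)    [27 ≡ 4 mod 23]
  = (1 / 23)    [23 ≡ 7 mod 8 ⇒ (2 / 23)^2 = +1]
  = 1    [(1 / 23) = 1]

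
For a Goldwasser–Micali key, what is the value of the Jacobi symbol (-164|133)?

1

Reduce the numerator: -164 ≡ 102 (mod 133), so (-164|133) = (102|133).
Factor out 2: 102 = 2·51. Since 133 ≡ 5 (mod 8), (2|133) = -1. Now have -(51|133).
133 ≡ 1 (mod 4), so quadratic reciprocity gives (51|133) = (133|51). Reduce: 133 ≡ 31 (mod 51). Now have -(31|51).
Both 31 ≡ 3 and 51 ≡ 3 (mod 4), so reciprocity gives (31|51) = -(51|31). Reduce: 51 ≡ 20 (mod 31). Now have (20|31).
Factor out 2: 20 = 2^2·5. Since 31 ≡ 7 (mod 8), (2|31) = +1, and (2|31)^2 = +1. Now have (5|31).
5 ≡ 1 (mod 4), so quadratic reciprocity gives (5|31) = (31|5). Reduce: 31 ≡ 1 (mod 5). Now have (1|5).
(1|5) = 1. Collecting the sign factors: 1.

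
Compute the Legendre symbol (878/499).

(878/499)
  = (379/499)    [878 ≡ 379 mod 499]
  = -(499/379)    [QR: both ≡ 3 mod 4, sign flips]
  = -(120/379)    [499 ≡ 120 mod 379]
  = (15/379)    [379 ≡ 3 mod 8 ⇒ (2/379)^3 = -1]
  = -(379/15)    [QR: both ≡ 3 mod 4, sign flips]
  = -(4/15)    [379 ≡ 4 mod 15]
  = -(1/15)    [15 ≡ 7 mod 8 ⇒ (2/15)^2 = +1]
  = -1    [(1/15) = 1]

-1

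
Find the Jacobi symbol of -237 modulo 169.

(-237 / 169)
  = (237 / 169)    [169 ≡ 1 mod 4 ⇒ (-1 / 169) = +1]
  = (68 / 169)    [237 ≡ 68 mod 169]
  = (17 / 169)    [169 ≡ 1 mod 8 ⇒ (2 / 169)^2 = +1]
  = (169 / 17)    [QR: 17 ≡ 1 mod 4, sign kept]
  = (16 / 17)    [169 ≡ 16 mod 17]
  = (1 / 17)    [17 ≡ 1 mod 8 ⇒ (2 / 17)^4 = +1]
  = 1    [(1 / 17) = 1]

1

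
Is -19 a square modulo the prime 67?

Pull out -1: (-19/67) = (-1/67)·(19/67). Since 67 ≡ 3 (mod 4), (-1/67) = -1. Now have -(19/67).
Both 19 ≡ 3 and 67 ≡ 3 (mod 4), so reciprocity gives (19/67) = -(67/19). Reduce: 67 ≡ 10 (mod 19). Now have (10/19).
Factor out 2: 10 = 2·5. Since 19 ≡ 3 (mod 8), (2/19) = -1. Now have -(5/19).
5 ≡ 1 (mod 4), so quadratic reciprocity gives (5/19) = (19/5). Reduce: 19 ≡ 4 (mod 5). Now have -(4/5).
Factor out 2: 4 = 2^2. Since 5 ≡ 5 (mod 8), (2/5) = -1, and (2/5)^2 = +1. Now have -(1/5).
(1/5) = 1. Collecting the sign factors: -1.
The Legendre symbol is -1, so x^2 ≡ -19 (mod 67) has no solution.

no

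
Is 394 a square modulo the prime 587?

no

(394/587)
  = -(197/587)    [587 ≡ 3 mod 8 ⇒ (2/587) = -1]
  = -(587/197)    [QR: 197 ≡ 1 mod 4, sign kept]
  = -(193/197)    [587 ≡ 193 mod 197]
  = -(197/193)    [QR: 193 ≡ 1 mod 4, sign kept]
  = -(4/193)    [197 ≡ 4 mod 193]
  = -(1/193)    [193 ≡ 1 mod 8 ⇒ (2/193)^2 = +1]
  = -1    [(1/193) = 1]
(394/587) = -1, and 587 is prime, so 394 is not a quadratic residue mod 587.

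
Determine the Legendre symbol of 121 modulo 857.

(121 / 857)
  = (857 / 121)    [QR: 121 ≡ 1 mod 4, sign kept]
  = (10 / 121)    [857 ≡ 10 mod 121]
  = (5 / 121)    [121 ≡ 1 mod 8 ⇒ (2 / 121) = +1]
  = (121 / 5)    [QR: 5 ≡ 1 mod 4, sign kept]
  = (1 / 5)    [121 ≡ 1 mod 5]
  = 1    [(1 / 5) = 1]

1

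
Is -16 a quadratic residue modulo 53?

Reduce the numerator: -16 ≡ 37 (mod 53), so (-16|53) = (37|53).
37 ≡ 1 (mod 4), so quadratic reciprocity gives (37|53) = (53|37). Reduce: 53 ≡ 16 (mod 37). Now have (16|37).
Factor out 2: 16 = 2^4. Since 37 ≡ 5 (mod 8), (2|37) = -1, and (2|37)^4 = +1. Now have (1|37).
(1|37) = 1. Collecting the sign factors: 1.
(-16|53) = 1, and 53 is prime, so -16 is a quadratic residue mod 53.

yes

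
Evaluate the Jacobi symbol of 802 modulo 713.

(802|713)
  = (89|713)    [802 ≡ 89 mod 713]
  = (713|89)    [QR: 89 ≡ 1 mod 4, sign kept]
  = (1|89)    [713 ≡ 1 mod 89]
  = 1    [(1|89) = 1]

1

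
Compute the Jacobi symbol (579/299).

-1

Reduce the numerator: 579 ≡ 280 (mod 299), so (579/299) = (280/299).
Factor out 2: 280 = 2^3·35. Since 299 ≡ 3 (mod 8), (2/299) = -1, and (2/299)^3 = -1. Now have -(35/299).
Both 35 ≡ 3 and 299 ≡ 3 (mod 4), so reciprocity gives (35/299) = -(299/35). Reduce: 299 ≡ 19 (mod 35). Now have (19/35).
Both 19 ≡ 3 and 35 ≡ 3 (mod 4), so reciprocity gives (19/35) = -(35/19). Reduce: 35 ≡ 16 (mod 19). Now have -(16/19).
Factor out 2: 16 = 2^4. Since 19 ≡ 3 (mod 8), (2/19) = -1, and (2/19)^4 = +1. Now have -(1/19).
(1/19) = 1. Collecting the sign factors: -1.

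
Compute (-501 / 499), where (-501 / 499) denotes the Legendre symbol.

Pull out -1: (-501 / 499) = (-1 / 499)·(501 / 499). Since 499 ≡ 3 (mod 4), (-1 / 499) = -1. Now have -(501 / 499).
Reduce the numerator: 501 ≡ 2 (mod 499), so (501 / 499) = (2 / 499).
Factor out 2: 2 = 2. Since 499 ≡ 3 (mod 8), (2 / 499) = -1. Now have (1 / 499).
(1 / 499) = 1. Collecting the sign factors: 1.

1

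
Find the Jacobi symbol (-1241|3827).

(-1241|3827)
  = (2586|3827)    [-1241 ≡ 2586 mod 3827]
  = -(1293|3827)    [3827 ≡ 3 mod 8 ⇒ (2|3827) = -1]
  = -(3827|1293)    [QR: 1293 ≡ 1 mod 4, sign kept]
  = -(1241|1293)    [3827 ≡ 1241 mod 1293]
  = -(1293|1241)    [QR: 1241 ≡ 1 mod 4, sign kept]
  = -(52|1241)    [1293 ≡ 52 mod 1241]
  = -(13|1241)    [1241 ≡ 1 mod 8 ⇒ (2|1241)^2 = +1]
  = -(1241|13)    [QR: 13 ≡ 1 mod 4, sign kept]
  = -(6|13)    [1241 ≡ 6 mod 13]
  = (3|13)    [13 ≡ 5 mod 8 ⇒ (2|13) = -1]
  = (13|3)    [QR: 13 ≡ 1 mod 4, sign kept]
  = (1|3)    [13 ≡ 1 mod 3]
  = 1    [(1|3) = 1]

1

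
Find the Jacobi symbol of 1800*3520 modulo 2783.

0

By multiplicativity, (1800·3520 / 2783) = (1800 / 2783)·(3520 / 2783).
First factor (1800 / 2783):
Factor out 2: 1800 = 2^3·225. Since 2783 ≡ 7 (mod 8), (2 / 2783) = +1, and (2 / 2783)^3 = +1. Now have (225 / 2783).
225 ≡ 1 (mod 4), so quadratic reciprocity gives (225 / 2783) = (2783 / 225). Reduce: 2783 ≡ 83 (mod 225). Now have (83 / 225).
225 ≡ 1 (mod 4), so quadratic reciprocity gives (83 / 225) = (225 / 83). Reduce: 225 ≡ 59 (mod 83). Now have (59 / 83).
Both 59 ≡ 3 and 83 ≡ 3 (mod 4), so reciprocity gives (59 / 83) = -(83 / 59). Reduce: 83 ≡ 24 (mod 59). Now have -(24 / 59).
Factor out 2: 24 = 2^3·3. Since 59 ≡ 3 (mod 8), (2 / 59) = -1, and (2 / 59)^3 = -1. Now have (3 / 59).
Both 3 ≡ 3 and 59 ≡ 3 (mod 4), so reciprocity gives (3 / 59) = -(59 / 3). Reduce: 59 ≡ 2 (mod 3). Now have -(2 / 3).
Factor out 2: 2 = 2. Since 3 ≡ 3 (mod 8), (2 / 3) = -1. Now have (1 / 3).
(1 / 3) = 1. Collecting the sign factors: 1.
Second factor (3520 / 2783):
Reduce the numerator: 3520 ≡ 737 (mod 2783), so (3520 / 2783) = (737 / 2783).
737 ≡ 1 (mod 4), so quadratic reciprocity gives (737 / 2783) = (2783 / 737). Reduce: 2783 ≡ 572 (mod 737). Now have (572 / 737).
Factor out 2: 572 = 2^2·143. Since 737 ≡ 1 (mod 8), (2 / 737) = +1, and (2 / 737)^2 = +1. Now have (143 / 737).
737 ≡ 1 (mod 4), so quadratic reciprocity gives (143 / 737) = (737 / 143). Reduce: 737 ≡ 22 (mod 143). Now have (22 / 143).
Factor out 2: 22 = 2·11. Since 143 ≡ 7 (mod 8), (2 / 143) = +1. Now have (11 / 143).
Both 11 ≡ 3 and 143 ≡ 3 (mod 4), so reciprocity gives (11 / 143) = -(143 / 11). Reduce: 143 ≡ 0 (mod 11). Now have -(0 / 11).
The numerator is now 0 with denominator 11 > 1: the symbol is 0.
Product: (1)·(0) = 0.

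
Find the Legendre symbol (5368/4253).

Reduce the numerator: 5368 ≡ 1115 (mod 4253), so (5368/4253) = (1115/4253).
4253 ≡ 1 (mod 4), so quadratic reciprocity gives (1115/4253) = (4253/1115). Reduce: 4253 ≡ 908 (mod 1115). Now have (908/1115).
Factor out 2: 908 = 2^2·227. Since 1115 ≡ 3 (mod 8), (2/1115) = -1, and (2/1115)^2 = +1. Now have (227/1115).
Both 227 ≡ 3 and 1115 ≡ 3 (mod 4), so reciprocity gives (227/1115) = -(1115/227). Reduce: 1115 ≡ 207 (mod 227). Now have -(207/227).
Both 207 ≡ 3 and 227 ≡ 3 (mod 4), so reciprocity gives (207/227) = -(227/207). Reduce: 227 ≡ 20 (mod 207). Now have (20/207).
Factor out 2: 20 = 2^2·5. Since 207 ≡ 7 (mod 8), (2/207) = +1, and (2/207)^2 = +1. Now have (5/207).
5 ≡ 1 (mod 4), so quadratic reciprocity gives (5/207) = (207/5). Reduce: 207 ≡ 2 (mod 5). Now have (2/5).
Factor out 2: 2 = 2. Since 5 ≡ 5 (mod 8), (2/5) = -1. Now have -(1/5).
(1/5) = 1. Collecting the sign factors: -1.

-1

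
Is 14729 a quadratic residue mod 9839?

yes

Reduce the numerator: 14729 ≡ 4890 (mod 9839), so (14729/9839) = (4890/9839).
Factor out 2: 4890 = 2·2445. Since 9839 ≡ 7 (mod 8), (2/9839) = +1. Now have (2445/9839).
2445 ≡ 1 (mod 4), so quadratic reciprocity gives (2445/9839) = (9839/2445). Reduce: 9839 ≡ 59 (mod 2445). Now have (59/2445).
2445 ≡ 1 (mod 4), so quadratic reciprocity gives (59/2445) = (2445/59). Reduce: 2445 ≡ 26 (mod 59). Now have (26/59).
Factor out 2: 26 = 2·13. Since 59 ≡ 3 (mod 8), (2/59) = -1. Now have -(13/59).
13 ≡ 1 (mod 4), so quadratic reciprocity gives (13/59) = (59/13). Reduce: 59 ≡ 7 (mod 13). Now have -(7/13).
13 ≡ 1 (mod 4), so quadratic reciprocity gives (7/13) = (13/7). Reduce: 13 ≡ 6 (mod 7). Now have -(6/7).
Factor out 2: 6 = 2·3. Since 7 ≡ 7 (mod 8), (2/7) = +1. Now have -(3/7).
Both 3 ≡ 3 and 7 ≡ 3 (mod 4), so reciprocity gives (3/7) = -(7/3). Reduce: 7 ≡ 1 (mod 3). Now have (1/3).
(1/3) = 1. Collecting the sign factors: 1.
The Legendre symbol is 1, so x^2 ≡ 14729 (mod 9839) has solution.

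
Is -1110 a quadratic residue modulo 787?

(-1110/787)
  = (464/787)    [-1110 ≡ 464 mod 787]
  = (29/787)    [787 ≡ 3 mod 8 ⇒ (2/787)^4 = +1]
  = (787/29)    [QR: 29 ≡ 1 mod 4, sign kept]
  = (4/29)    [787 ≡ 4 mod 29]
  = (1/29)    [29 ≡ 5 mod 8 ⇒ (2/29)^2 = +1]
  = 1    [(1/29) = 1]
The Legendre symbol is 1, so x^2 ≡ -1110 (mod 787) has solution.

yes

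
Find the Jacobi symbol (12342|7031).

-1

Reduce the numerator: 12342 ≡ 5311 (mod 7031), so (12342|7031) = (5311|7031).
Both 5311 ≡ 3 and 7031 ≡ 3 (mod 4), so reciprocity gives (5311|7031) = -(7031|5311). Reduce: 7031 ≡ 1720 (mod 5311). Now have -(1720|5311).
Factor out 2: 1720 = 2^3·215. Since 5311 ≡ 7 (mod 8), (2|5311) = +1, and (2|5311)^3 = +1. Now have -(215|5311).
Both 215 ≡ 3 and 5311 ≡ 3 (mod 4), so reciprocity gives (215|5311) = -(5311|215). Reduce: 5311 ≡ 151 (mod 215). Now have (151|215).
Both 151 ≡ 3 and 215 ≡ 3 (mod 4), so reciprocity gives (151|215) = -(215|151). Reduce: 215 ≡ 64 (mod 151). Now have -(64|151).
Factor out 2: 64 = 2^6. Since 151 ≡ 7 (mod 8), (2|151) = +1, and (2|151)^6 = +1. Now have -(1|151).
(1|151) = 1. Collecting the sign factors: -1.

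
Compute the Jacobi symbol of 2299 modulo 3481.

1

3481 ≡ 1 (mod 4), so quadratic reciprocity gives (2299/3481) = (3481/2299). Reduce: 3481 ≡ 1182 (mod 2299). Now have (1182/2299).
Factor out 2: 1182 = 2·591. Since 2299 ≡ 3 (mod 8), (2/2299) = -1. Now have -(591/2299).
Both 591 ≡ 3 and 2299 ≡ 3 (mod 4), so reciprocity gives (591/2299) = -(2299/591). Reduce: 2299 ≡ 526 (mod 591). Now have (526/591).
Factor out 2: 526 = 2·263. Since 591 ≡ 7 (mod 8), (2/591) = +1. Now have (263/591).
Both 263 ≡ 3 and 591 ≡ 3 (mod 4), so reciprocity gives (263/591) = -(591/263). Reduce: 591 ≡ 65 (mod 263). Now have -(65/263).
65 ≡ 1 (mod 4), so quadratic reciprocity gives (65/263) = (263/65). Reduce: 263 ≡ 3 (mod 65). Now have -(3/65).
65 ≡ 1 (mod 4), so quadratic reciprocity gives (3/65) = (65/3). Reduce: 65 ≡ 2 (mod 3). Now have -(2/3).
Factor out 2: 2 = 2. Since 3 ≡ 3 (mod 8), (2/3) = -1. Now have (1/3).
(1/3) = 1. Collecting the sign factors: 1.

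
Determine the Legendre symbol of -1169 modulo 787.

Reduce the numerator: -1169 ≡ 405 (mod 787), so (-1169|787) = (405|787).
405 ≡ 1 (mod 4), so quadratic reciprocity gives (405|787) = (787|405). Reduce: 787 ≡ 382 (mod 405). Now have (382|405).
Factor out 2: 382 = 2·191. Since 405 ≡ 5 (mod 8), (2|405) = -1. Now have -(191|405).
405 ≡ 1 (mod 4), so quadratic reciprocity gives (191|405) = (405|191). Reduce: 405 ≡ 23 (mod 191). Now have -(23|191).
Both 23 ≡ 3 and 191 ≡ 3 (mod 4), so reciprocity gives (23|191) = -(191|23). Reduce: 191 ≡ 7 (mod 23). Now have (7|23).
Both 7 ≡ 3 and 23 ≡ 3 (mod 4), so reciprocity gives (7|23) = -(23|7). Reduce: 23 ≡ 2 (mod 7). Now have -(2|7).
Factor out 2: 2 = 2. Since 7 ≡ 7 (mod 8), (2|7) = +1. Now have -(1|7).
(1|7) = 1. Collecting the sign factors: -1.

-1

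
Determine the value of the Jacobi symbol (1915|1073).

Reduce the numerator: 1915 ≡ 842 (mod 1073), so (1915|1073) = (842|1073).
Factor out 2: 842 = 2·421. Since 1073 ≡ 1 (mod 8), (2|1073) = +1. Now have (421|1073).
421 ≡ 1 (mod 4), so quadratic reciprocity gives (421|1073) = (1073|421). Reduce: 1073 ≡ 231 (mod 421). Now have (231|421).
421 ≡ 1 (mod 4), so quadratic reciprocity gives (231|421) = (421|231). Reduce: 421 ≡ 190 (mod 231). Now have (190|231).
Factor out 2: 190 = 2·95. Since 231 ≡ 7 (mod 8), (2|231) = +1. Now have (95|231).
Both 95 ≡ 3 and 231 ≡ 3 (mod 4), so reciprocity gives (95|231) = -(231|95). Reduce: 231 ≡ 41 (mod 95). Now have -(41|95).
41 ≡ 1 (mod 4), so quadratic reciprocity gives (41|95) = (95|41). Reduce: 95 ≡ 13 (mod 41). Now have -(13|41).
13 ≡ 1 (mod 4), so quadratic reciprocity gives (13|41) = (41|13). Reduce: 41 ≡ 2 (mod 13). Now have -(2|13).
Factor out 2: 2 = 2. Since 13 ≡ 5 (mod 8), (2|13) = -1. Now have (1|13).
(1|13) = 1. Collecting the sign factors: 1.

1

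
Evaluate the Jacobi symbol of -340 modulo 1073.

-1

Pull out -1: (-340|1073) = (-1|1073)·(340|1073). Since 1073 ≡ 1 (mod 4), (-1|1073) = +1. Now have (340|1073).
Factor out 2: 340 = 2^2·85. Since 1073 ≡ 1 (mod 8), (2|1073) = +1, and (2|1073)^2 = +1. Now have (85|1073).
85 ≡ 1 (mod 4), so quadratic reciprocity gives (85|1073) = (1073|85). Reduce: 1073 ≡ 53 (mod 85). Now have (53|85).
53 ≡ 1 (mod 4), so quadratic reciprocity gives (53|85) = (85|53). Reduce: 85 ≡ 32 (mod 53). Now have (32|53).
Factor out 2: 32 = 2^5. Since 53 ≡ 5 (mod 8), (2|53) = -1, and (2|53)^5 = -1. Now have -(1|53).
(1|53) = 1. Collecting the sign factors: -1.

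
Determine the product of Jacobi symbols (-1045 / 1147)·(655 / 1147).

1

By multiplicativity, (-1045·655 / 1147) = (-1045 / 1147)·(655 / 1147).
First factor (-1045 / 1147):
(-1045 / 1147)
  = (102 / 1147)    [-1045 ≡ 102 mod 1147]
  = -(51 / 1147)    [1147 ≡ 3 mod 8 ⇒ (2 / 1147) = -1]
  = (1147 / 51)    [QR: both ≡ 3 mod 4, sign flips]
  = (25 / 51)    [1147 ≡ 25 mod 51]
  = (51 / 25)    [QR: 25 ≡ 1 mod 4, sign kept]
  = (1 / 25)    [51 ≡ 1 mod 25]
  = 1    [(1 / 25) = 1]
Second factor (655 / 1147):
(655 / 1147)
  = -(1147 / 655)    [QR: both ≡ 3 mod 4, sign flips]
  = -(492 / 655)    [1147 ≡ 492 mod 655]
  = -(123 / 655)    [655 ≡ 7 mod 8 ⇒ (2 / 655)^2 = +1]
  = (655 / 123)    [QR: both ≡ 3 mod 4, sign flips]
  = (40 / 123)    [655 ≡ 40 mod 123]
  = -(5 / 123)    [123 ≡ 3 mod 8 ⇒ (2 / 123)^3 = -1]
  = -(123 / 5)    [QR: 5 ≡ 1 mod 4, sign kept]
  = -(3 / 5)    [123 ≡ 3 mod 5]
  = -(5 / 3)    [QR: 5 ≡ 1 mod 4, sign kept]
  = -(2 / 3)    [5 ≡ 2 mod 3]
  = (1 / 3)    [3 ≡ 3 mod 8 ⇒ (2 / 3) = -1]
  = 1    [(1 / 3) = 1]
Product: (1)·(1) = 1.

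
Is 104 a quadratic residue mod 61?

Reduce the numerator: 104 ≡ 43 (mod 61), so (104/61) = (43/61).
61 ≡ 1 (mod 4), so quadratic reciprocity gives (43/61) = (61/43). Reduce: 61 ≡ 18 (mod 43). Now have (18/43).
Factor out 2: 18 = 2·9. Since 43 ≡ 3 (mod 8), (2/43) = -1. Now have -(9/43).
9 ≡ 1 (mod 4), so quadratic reciprocity gives (9/43) = (43/9). Reduce: 43 ≡ 7 (mod 9). Now have -(7/9).
9 ≡ 1 (mod 4), so quadratic reciprocity gives (7/9) = (9/7). Reduce: 9 ≡ 2 (mod 7). Now have -(2/7).
Factor out 2: 2 = 2. Since 7 ≡ 7 (mod 8), (2/7) = +1. Now have -(1/7).
(1/7) = 1. Collecting the sign factors: -1.
(104/61) = -1, and 61 is prime, so 104 is not a quadratic residue mod 61.

no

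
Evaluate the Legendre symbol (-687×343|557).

-1

By multiplicativity, (-687·343|557) = (-687|557)·(343|557).
First factor (-687|557):
(-687|557)
  = (687|557)    [557 ≡ 1 mod 4 ⇒ (-1|557) = +1]
  = (130|557)    [687 ≡ 130 mod 557]
  = -(65|557)    [557 ≡ 5 mod 8 ⇒ (2|557) = -1]
  = -(557|65)    [QR: 65 ≡ 1 mod 4, sign kept]
  = -(37|65)    [557 ≡ 37 mod 65]
  = -(65|37)    [QR: 37 ≡ 1 mod 4, sign kept]
  = -(28|37)    [65 ≡ 28 mod 37]
  = -(7|37)    [37 ≡ 5 mod 8 ⇒ (2|37)^2 = +1]
  = -(37|7)    [QR: 37 ≡ 1 mod 4, sign kept]
  = -(2|7)    [37 ≡ 2 mod 7]
  = -(1|7)    [7 ≡ 7 mod 8 ⇒ (2|7) = +1]
  = -1    [(1|7) = 1]
Second factor (343|557):
(343|557)
  = (557|343)    [QR: 557 ≡ 1 mod 4, sign kept]
  = (214|343)    [557 ≡ 214 mod 343]
  = (107|343)    [343 ≡ 7 mod 8 ⇒ (2|343) = +1]
  = -(343|107)    [QR: both ≡ 3 mod 4, sign flips]
  = -(22|107)    [343 ≡ 22 mod 107]
  = (11|107)    [107 ≡ 3 mod 8 ⇒ (2|107) = -1]
  = -(107|11)    [QR: both ≡ 3 mod 4, sign flips]
  = -(8|11)    [107 ≡ 8 mod 11]
  = (1|11)    [11 ≡ 3 mod 8 ⇒ (2|11)^3 = -1]
  = 1    [(1|11) = 1]
Product: (-1)·(1) = -1.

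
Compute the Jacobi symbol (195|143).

0

(195|143)
  = (52|143)    [195 ≡ 52 mod 143]
  = (13|143)    [143 ≡ 7 mod 8 ⇒ (2|143)^2 = +1]
  = (143|13)    [QR: 13 ≡ 1 mod 4, sign kept]
  = (0|13)    [143 ≡ 0 mod 13]
  = 0    [numerator 0, gcd > 1]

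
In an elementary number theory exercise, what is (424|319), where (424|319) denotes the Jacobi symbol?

1

(424|319)
  = (105|319)    [424 ≡ 105 mod 319]
  = (319|105)    [QR: 105 ≡ 1 mod 4, sign kept]
  = (4|105)    [319 ≡ 4 mod 105]
  = (1|105)    [105 ≡ 1 mod 8 ⇒ (2|105)^2 = +1]
  = 1    [(1|105) = 1]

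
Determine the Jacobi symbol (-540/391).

1

(-540/391)
  = (242/391)    [-540 ≡ 242 mod 391]
  = (121/391)    [391 ≡ 7 mod 8 ⇒ (2/391) = +1]
  = (391/121)    [QR: 121 ≡ 1 mod 4, sign kept]
  = (28/121)    [391 ≡ 28 mod 121]
  = (7/121)    [121 ≡ 1 mod 8 ⇒ (2/121)^2 = +1]
  = (121/7)    [QR: 121 ≡ 1 mod 4, sign kept]
  = (2/7)    [121 ≡ 2 mod 7]
  = (1/7)    [7 ≡ 7 mod 8 ⇒ (2/7) = +1]
  = 1    [(1/7) = 1]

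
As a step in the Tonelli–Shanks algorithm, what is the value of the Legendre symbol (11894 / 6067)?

-1

Reduce the numerator: 11894 ≡ 5827 (mod 6067), so (11894 / 6067) = (5827 / 6067).
Both 5827 ≡ 3 and 6067 ≡ 3 (mod 4), so reciprocity gives (5827 / 6067) = -(6067 / 5827). Reduce: 6067 ≡ 240 (mod 5827). Now have -(240 / 5827).
Factor out 2: 240 = 2^4·15. Since 5827 ≡ 3 (mod 8), (2 / 5827) = -1, and (2 / 5827)^4 = +1. Now have -(15 / 5827).
Both 15 ≡ 3 and 5827 ≡ 3 (mod 4), so reciprocity gives (15 / 5827) = -(5827 / 15). Reduce: 5827 ≡ 7 (mod 15). Now have (7 / 15).
Both 7 ≡ 3 and 15 ≡ 3 (mod 4), so reciprocity gives (7 / 15) = -(15 / 7). Reduce: 15 ≡ 1 (mod 7). Now have -(1 / 7).
(1 / 7) = 1. Collecting the sign factors: -1.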